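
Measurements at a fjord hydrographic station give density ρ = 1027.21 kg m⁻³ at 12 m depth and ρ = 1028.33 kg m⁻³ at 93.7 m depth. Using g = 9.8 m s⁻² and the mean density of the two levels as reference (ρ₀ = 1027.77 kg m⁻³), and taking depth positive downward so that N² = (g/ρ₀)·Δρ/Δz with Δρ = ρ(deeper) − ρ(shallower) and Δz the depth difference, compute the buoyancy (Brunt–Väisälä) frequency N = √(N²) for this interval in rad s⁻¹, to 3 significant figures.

Δρ = 1028.33 − 1027.21 = 1.12 kg m⁻³ over Δz = 93.7 − 12 = 81.7 m.
N² = (9.8/1027.77) × (1.12/81.7) = 1.3072 × 10⁻⁴ s⁻².
N = √(1.3072 × 10⁻⁴) = 0.011433 rad s⁻¹ ≈ 0.0114 rad s⁻¹.

0.0114 rad s⁻¹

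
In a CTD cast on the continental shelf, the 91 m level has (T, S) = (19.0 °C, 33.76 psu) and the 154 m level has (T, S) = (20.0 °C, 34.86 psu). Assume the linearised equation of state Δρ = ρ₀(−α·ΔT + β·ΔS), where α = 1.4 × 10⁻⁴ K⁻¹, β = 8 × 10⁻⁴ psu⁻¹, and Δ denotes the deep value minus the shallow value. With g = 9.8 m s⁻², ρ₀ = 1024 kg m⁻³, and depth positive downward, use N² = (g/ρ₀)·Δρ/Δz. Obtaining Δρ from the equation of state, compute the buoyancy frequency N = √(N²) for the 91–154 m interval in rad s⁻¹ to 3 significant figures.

0.0107 rad s⁻¹

ΔT = +1.0 K, ΔS = +1.10 psu (deep − shallow).
Δρ/ρ₀ = −αΔT + βΔS = -1.40 × 10⁻⁴ + 8.80 × 10⁻⁴ = 7.40 × 10⁻⁴, so Δρ ≈ 0.7578 kg m⁻³.
N² = (g/ρ₀)·Δρ/Δz = g·(Δρ/ρ₀)/Δz = 9.8 × 7.40 × 10⁻⁴ / 63 = 1.1511 × 10⁻⁴ s⁻².
N = √(1.1511 × 10⁻⁴) = 0.010729 rad s⁻¹ ≈ 0.0107 rad s⁻¹.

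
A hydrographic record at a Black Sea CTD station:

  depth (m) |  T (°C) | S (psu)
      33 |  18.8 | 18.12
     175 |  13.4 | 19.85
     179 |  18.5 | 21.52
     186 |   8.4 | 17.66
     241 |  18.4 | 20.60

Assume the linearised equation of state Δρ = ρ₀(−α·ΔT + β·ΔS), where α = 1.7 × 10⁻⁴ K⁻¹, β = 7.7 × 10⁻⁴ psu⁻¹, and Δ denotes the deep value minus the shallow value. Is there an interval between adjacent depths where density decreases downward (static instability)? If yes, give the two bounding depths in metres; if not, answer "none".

179–186 m

Evaluate Δρ/ρ₀ = −αΔT + βΔS across each adjacent pair:
  33–175 m: −αΔT+βΔS = −(1.7 × 10⁻⁴)(-5.4)+(7.7 × 10⁻⁴)(+1.73) = 2.3 × 10⁻³ → stable
  175–179 m: −αΔT+βΔS = −(1.7 × 10⁻⁴)(+5.1)+(7.7 × 10⁻⁴)(+1.67) = 4.2 × 10⁻⁴ → stable
  179–186 m: −αΔT+βΔS = −(1.7 × 10⁻⁴)(-10.1)+(7.7 × 10⁻⁴)(-3.86) = -1.3 × 10⁻³ → UNSTABLE
  186–241 m: −αΔT+βΔS = −(1.7 × 10⁻⁴)(+10.0)+(7.7 × 10⁻⁴)(+2.94) = 5.6 × 10⁻⁴ → stable
The 179–186 m interval has Δρ < 0: lighter water underlies denser water.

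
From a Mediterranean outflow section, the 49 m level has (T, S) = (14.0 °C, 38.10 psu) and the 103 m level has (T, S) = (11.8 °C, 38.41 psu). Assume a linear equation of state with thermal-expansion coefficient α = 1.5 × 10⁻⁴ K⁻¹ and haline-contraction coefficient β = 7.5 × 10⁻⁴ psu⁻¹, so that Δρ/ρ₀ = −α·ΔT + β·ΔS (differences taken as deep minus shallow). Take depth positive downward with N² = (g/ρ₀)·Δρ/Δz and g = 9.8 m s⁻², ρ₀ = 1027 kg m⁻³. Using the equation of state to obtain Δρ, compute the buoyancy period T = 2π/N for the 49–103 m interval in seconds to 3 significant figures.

622 s

ΔT = -2.2 K, ΔS = +0.31 psu (deep − shallow).
Δρ/ρ₀ = −αΔT + βΔS = 3.30 × 10⁻⁴ + 2.325 × 10⁻⁴ = 5.625 × 10⁻⁴, so Δρ ≈ 0.5777 kg m⁻³.
N² = (g/ρ₀)·Δρ/Δz = g·(Δρ/ρ₀)/Δz = 9.8 × 5.625 × 10⁻⁴ / 54 = 1.0208 × 10⁻⁴ s⁻².
N = √(1.0208 × 10⁻⁴) = 0.010103 rad s⁻¹ → T = 2π/N = 621.91 s ≈ 622 s.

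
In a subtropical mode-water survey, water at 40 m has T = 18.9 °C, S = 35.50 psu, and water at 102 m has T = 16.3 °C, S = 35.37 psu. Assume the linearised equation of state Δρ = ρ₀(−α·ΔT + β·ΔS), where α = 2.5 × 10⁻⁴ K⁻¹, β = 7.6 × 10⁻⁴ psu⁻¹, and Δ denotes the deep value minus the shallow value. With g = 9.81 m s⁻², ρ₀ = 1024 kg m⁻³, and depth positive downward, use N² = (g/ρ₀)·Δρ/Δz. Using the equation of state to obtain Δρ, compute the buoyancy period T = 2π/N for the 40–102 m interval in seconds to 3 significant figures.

673 s

ΔT = -2.6 K, ΔS = -0.13 psu (deep − shallow).
Δρ/ρ₀ = −αΔT + βΔS = 6.50 × 10⁻⁴ − 9.88 × 10⁻⁵ = 5.512 × 10⁻⁴, so Δρ ≈ 0.5644 kg m⁻³.
N² = (g/ρ₀)·Δρ/Δz = g·(Δρ/ρ₀)/Δz = 9.81 × 5.512 × 10⁻⁴ / 62 = 8.7214 × 10⁻⁵ s⁻².
N = √(8.7214 × 10⁻⁵) = 9.3388 × 10⁻³ rad s⁻¹ → T = 2π/N = 672.80 s ≈ 673 s.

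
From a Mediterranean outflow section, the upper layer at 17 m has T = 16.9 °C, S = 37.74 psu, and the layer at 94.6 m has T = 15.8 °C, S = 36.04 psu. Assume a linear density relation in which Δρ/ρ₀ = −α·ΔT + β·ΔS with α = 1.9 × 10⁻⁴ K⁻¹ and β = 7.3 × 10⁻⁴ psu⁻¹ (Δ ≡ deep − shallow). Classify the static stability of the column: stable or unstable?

ΔT = 15.8 − 16.9 = -1.1 K and ΔS = 36.04 − 37.74 = -1.70 psu (deep − shallow).
−αΔT = 2.09 × 10⁻⁴; βΔS = -1.241 × 10⁻³; sum Δρ/ρ₀ = -1.032 × 10⁻³.
Δρ/ρ₀ < 0, so Δρ < 0: deeper water is lighter → statically unstable; the column would overturn.

unstable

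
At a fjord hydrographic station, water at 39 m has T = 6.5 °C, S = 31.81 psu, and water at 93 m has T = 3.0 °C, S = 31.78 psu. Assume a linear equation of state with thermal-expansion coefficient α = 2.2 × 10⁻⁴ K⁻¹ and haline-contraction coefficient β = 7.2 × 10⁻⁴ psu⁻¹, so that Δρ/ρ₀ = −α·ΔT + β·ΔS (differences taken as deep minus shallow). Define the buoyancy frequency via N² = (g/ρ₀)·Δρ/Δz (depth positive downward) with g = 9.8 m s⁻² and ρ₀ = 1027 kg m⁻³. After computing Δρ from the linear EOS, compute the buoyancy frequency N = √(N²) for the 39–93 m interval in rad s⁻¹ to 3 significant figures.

0.0117 rad s⁻¹

ΔT = -3.5 K, ΔS = -0.03 psu (deep − shallow).
Δρ/ρ₀ = −αΔT + βΔS = 7.70 × 10⁻⁴ − 2.16 × 10⁻⁵ = 7.484 × 10⁻⁴, so Δρ ≈ 0.7686 kg m⁻³.
N² = (g/ρ₀)·Δρ/Δz = g·(Δρ/ρ₀)/Δz = 9.8 × 7.484 × 10⁻⁴ / 54 = 1.3582 × 10⁻⁴ s⁻².
N = √(1.3582 × 10⁻⁴) = 0.011654 rad s⁻¹ ≈ 0.0117 rad s⁻¹.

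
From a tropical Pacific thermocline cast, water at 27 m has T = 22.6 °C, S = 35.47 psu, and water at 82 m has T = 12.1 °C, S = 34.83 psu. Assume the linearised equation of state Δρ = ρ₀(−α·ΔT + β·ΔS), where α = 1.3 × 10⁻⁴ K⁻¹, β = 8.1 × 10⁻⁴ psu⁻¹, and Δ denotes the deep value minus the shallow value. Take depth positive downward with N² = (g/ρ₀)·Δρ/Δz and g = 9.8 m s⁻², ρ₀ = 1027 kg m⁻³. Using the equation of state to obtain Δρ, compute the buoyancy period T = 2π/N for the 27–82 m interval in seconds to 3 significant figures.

ΔT = -10.5 K, ΔS = -0.64 psu (deep − shallow).
Δρ/ρ₀ = −αΔT + βΔS = 1.365 × 10⁻³ − 5.184 × 10⁻⁴ = 8.466 × 10⁻⁴, so Δρ ≈ 0.8695 kg m⁻³.
N² = (g/ρ₀)·Δρ/Δz = g·(Δρ/ρ₀)/Δz = 9.8 × 8.466 × 10⁻⁴ / 55 = 1.5085 × 10⁻⁴ s⁻².
N = √(1.5085 × 10⁻⁴) = 0.012282 rad s⁻¹ → T = 2π/N = 511.58 s ≈ 512 s.

512 s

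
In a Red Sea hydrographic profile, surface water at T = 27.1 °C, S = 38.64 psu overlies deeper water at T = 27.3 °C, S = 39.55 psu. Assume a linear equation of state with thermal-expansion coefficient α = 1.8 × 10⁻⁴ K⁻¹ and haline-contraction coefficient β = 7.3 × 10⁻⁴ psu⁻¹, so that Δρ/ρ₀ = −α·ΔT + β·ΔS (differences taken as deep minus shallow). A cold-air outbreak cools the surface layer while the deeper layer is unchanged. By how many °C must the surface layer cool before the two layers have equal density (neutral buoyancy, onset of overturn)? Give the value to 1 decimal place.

Neutral buoyancy requires Δρ = 0, i.e. −α(T_deep − T_surf′) + β(S_deep − S_surf) = 0.
T_surf′ = T_deep − (β/α)·ΔS = 27.3 − (7.3 × 10⁻⁴/1.8 × 10⁻⁴)·(+0.91) = 23.609 °C.
Cooling required: 27.1 − (23.609) = 3.491 °C.

3.5 °C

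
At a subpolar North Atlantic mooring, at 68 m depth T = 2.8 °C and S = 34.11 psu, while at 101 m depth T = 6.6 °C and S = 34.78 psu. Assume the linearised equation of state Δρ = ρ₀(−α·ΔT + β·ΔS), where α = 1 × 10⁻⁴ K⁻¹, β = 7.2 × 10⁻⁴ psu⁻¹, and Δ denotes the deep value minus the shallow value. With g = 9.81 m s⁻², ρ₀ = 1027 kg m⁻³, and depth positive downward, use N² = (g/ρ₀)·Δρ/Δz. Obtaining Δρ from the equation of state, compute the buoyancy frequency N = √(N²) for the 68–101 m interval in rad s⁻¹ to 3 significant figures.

ΔT = +3.8 K, ΔS = +0.67 psu (deep − shallow).
Δρ/ρ₀ = −αΔT + βΔS = -3.80 × 10⁻⁴ + 4.824 × 10⁻⁴ = 1.024 × 10⁻⁴, so Δρ ≈ 0.1052 kg m⁻³.
N² = (g/ρ₀)·Δρ/Δz = g·(Δρ/ρ₀)/Δz = 9.81 × 1.024 × 10⁻⁴ / 33 = 3.0441 × 10⁻⁵ s⁻².
N = √(3.0441 × 10⁻⁵) = 5.5173 × 10⁻³ rad s⁻¹ ≈ 5.52 × 10⁻³ rad s⁻¹.

5.52 × 10⁻³ rad s⁻¹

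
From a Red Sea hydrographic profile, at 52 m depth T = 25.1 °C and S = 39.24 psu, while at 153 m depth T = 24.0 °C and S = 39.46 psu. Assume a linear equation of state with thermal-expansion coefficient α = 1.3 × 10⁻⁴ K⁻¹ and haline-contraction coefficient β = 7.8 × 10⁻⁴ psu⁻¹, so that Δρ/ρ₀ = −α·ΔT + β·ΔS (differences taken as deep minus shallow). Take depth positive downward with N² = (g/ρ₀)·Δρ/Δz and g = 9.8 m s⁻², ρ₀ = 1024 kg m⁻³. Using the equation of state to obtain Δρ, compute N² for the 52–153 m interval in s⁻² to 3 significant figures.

3.05 × 10⁻⁵ s⁻²

ΔT = -1.1 K, ΔS = +0.22 psu (deep − shallow).
Δρ/ρ₀ = −αΔT + βΔS = 1.43 × 10⁻⁴ + 1.716 × 10⁻⁴ = 3.146 × 10⁻⁴, so Δρ ≈ 0.3222 kg m⁻³.
N² = (g/ρ₀)·Δρ/Δz = g·(Δρ/ρ₀)/Δz = 9.8 × 3.146 × 10⁻⁴ / 101 = 3.0526 × 10⁻⁵ s⁻² ≈ 3.05 × 10⁻⁵ s⁻².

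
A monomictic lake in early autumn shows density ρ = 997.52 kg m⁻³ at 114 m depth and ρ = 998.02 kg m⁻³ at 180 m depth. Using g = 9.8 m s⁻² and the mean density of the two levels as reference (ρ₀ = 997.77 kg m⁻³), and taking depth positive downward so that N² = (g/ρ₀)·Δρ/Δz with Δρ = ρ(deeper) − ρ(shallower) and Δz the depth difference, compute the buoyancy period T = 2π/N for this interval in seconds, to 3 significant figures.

728 s

Δρ = 998.02 − 997.52 = 0.50 kg m⁻³ over Δz = 180 − 114 = 66 m.
N² = (9.8/997.77) × (0.50/66) = 7.4408 × 10⁻⁵ s⁻².
N = √(7.4408 × 10⁻⁵) = 8.6260 × 10⁻³ rad s⁻¹, so T = 2π/N = 728.40 s ≈ 728 s.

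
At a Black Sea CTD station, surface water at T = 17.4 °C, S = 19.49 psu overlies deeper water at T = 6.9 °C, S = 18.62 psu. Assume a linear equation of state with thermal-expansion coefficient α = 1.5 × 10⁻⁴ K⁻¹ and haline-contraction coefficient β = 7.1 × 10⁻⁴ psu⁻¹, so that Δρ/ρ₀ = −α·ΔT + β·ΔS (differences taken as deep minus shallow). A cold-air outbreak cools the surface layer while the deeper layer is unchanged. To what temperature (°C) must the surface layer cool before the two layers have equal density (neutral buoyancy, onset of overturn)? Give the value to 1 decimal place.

11.0 °C

Neutral buoyancy requires Δρ = 0, i.e. −α(T_deep − T_surf′) + β(S_deep − S_surf) = 0.
T_surf′ = T_deep − (β/α)·ΔS = 6.9 − (7.1 × 10⁻⁴/1.5 × 10⁻⁴)·(-0.87) = 11.018 °C.
Cooling required: 17.4 − (11.018) = 6.382 °C.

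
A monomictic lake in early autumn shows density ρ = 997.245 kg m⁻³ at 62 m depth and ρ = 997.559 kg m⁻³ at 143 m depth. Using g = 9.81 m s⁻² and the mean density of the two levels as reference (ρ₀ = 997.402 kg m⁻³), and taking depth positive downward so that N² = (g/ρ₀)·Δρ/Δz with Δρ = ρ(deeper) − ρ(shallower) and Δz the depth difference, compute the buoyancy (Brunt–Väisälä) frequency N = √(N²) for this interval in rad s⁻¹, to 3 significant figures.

Δρ = 997.559 − 997.245 = 0.314 kg m⁻³ over Δz = 143 − 62 = 81 m.
N² = (9.81/997.402) × (0.314/81) = 3.8128 × 10⁻⁵ s⁻².
N = √(3.8128 × 10⁻⁵) = 6.1748 × 10⁻³ rad s⁻¹ ≈ 6.17 × 10⁻³ rad s⁻¹.
A positive N² confirms static stability across the interval.

6.17 × 10⁻³ rad s⁻¹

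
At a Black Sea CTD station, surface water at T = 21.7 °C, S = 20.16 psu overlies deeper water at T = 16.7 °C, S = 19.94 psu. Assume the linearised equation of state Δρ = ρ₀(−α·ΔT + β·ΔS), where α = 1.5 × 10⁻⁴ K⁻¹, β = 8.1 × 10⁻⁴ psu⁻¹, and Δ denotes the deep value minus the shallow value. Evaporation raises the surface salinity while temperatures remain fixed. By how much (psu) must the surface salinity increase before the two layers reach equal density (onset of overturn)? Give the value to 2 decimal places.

Neutral buoyancy requires −α(T_deep − T_surf) + β(S_deep − S_surf′) = 0.
S_surf′ = S_deep − (α/β)·ΔT = 19.94 − (1.5 × 10⁻⁴/8.1 × 10⁻⁴)·(-5.0) = 20.8659 psu.
Increase required: 20.8659 − 20.16 = 0.7059 psu.

0.71 psu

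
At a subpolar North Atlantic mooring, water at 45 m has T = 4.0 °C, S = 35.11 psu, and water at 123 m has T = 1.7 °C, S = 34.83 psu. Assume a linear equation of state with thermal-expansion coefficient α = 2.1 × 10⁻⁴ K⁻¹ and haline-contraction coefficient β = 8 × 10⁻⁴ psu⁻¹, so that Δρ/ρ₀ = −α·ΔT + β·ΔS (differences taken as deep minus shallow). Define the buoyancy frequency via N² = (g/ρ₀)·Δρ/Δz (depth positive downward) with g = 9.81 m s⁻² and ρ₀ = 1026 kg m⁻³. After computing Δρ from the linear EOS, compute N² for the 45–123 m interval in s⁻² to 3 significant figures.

ΔT = -2.3 K, ΔS = -0.28 psu (deep − shallow).
Δρ/ρ₀ = −αΔT + βΔS = 4.83 × 10⁻⁴ − 2.24 × 10⁻⁴ = 2.59 × 10⁻⁴, so Δρ ≈ 0.2657 kg m⁻³.
N² = (g/ρ₀)·Δρ/Δz = g·(Δρ/ρ₀)/Δz = 9.81 × 2.59 × 10⁻⁴ / 78 = 3.2574 × 10⁻⁵ s⁻² ≈ 3.26 × 10⁻⁵ s⁻².

3.26 × 10⁻⁵ s⁻²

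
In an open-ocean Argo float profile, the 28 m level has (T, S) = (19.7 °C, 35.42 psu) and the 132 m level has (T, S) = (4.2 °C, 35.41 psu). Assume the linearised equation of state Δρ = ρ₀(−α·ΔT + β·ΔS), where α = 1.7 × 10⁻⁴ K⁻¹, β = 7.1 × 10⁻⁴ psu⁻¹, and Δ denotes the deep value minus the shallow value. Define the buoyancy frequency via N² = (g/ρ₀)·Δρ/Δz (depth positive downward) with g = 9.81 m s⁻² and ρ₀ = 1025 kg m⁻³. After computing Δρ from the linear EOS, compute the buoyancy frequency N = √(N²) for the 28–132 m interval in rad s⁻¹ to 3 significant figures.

0.0157 rad s⁻¹

ΔT = -15.5 K, ΔS = -0.01 psu (deep − shallow).
Δρ/ρ₀ = −αΔT + βΔS = 2.635 × 10⁻³ − 7.10 × 10⁻⁶ = 2.6279 × 10⁻³, so Δρ ≈ 2.694 kg m⁻³.
N² = (g/ρ₀)·Δρ/Δz = g·(Δρ/ρ₀)/Δz = 9.81 × 2.6279 × 10⁻³ / 104 = 2.4788 × 10⁻⁴ s⁻².
N = √(2.4788 × 10⁻⁴) = 0.015744 rad s⁻¹ ≈ 0.0157 rad s⁻¹.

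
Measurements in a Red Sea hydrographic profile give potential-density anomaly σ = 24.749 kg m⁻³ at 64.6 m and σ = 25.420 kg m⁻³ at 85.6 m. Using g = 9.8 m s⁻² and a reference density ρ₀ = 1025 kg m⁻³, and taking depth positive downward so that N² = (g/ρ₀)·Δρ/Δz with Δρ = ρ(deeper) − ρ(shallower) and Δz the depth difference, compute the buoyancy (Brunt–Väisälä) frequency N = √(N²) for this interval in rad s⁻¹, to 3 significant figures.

Δρ = 1025.420 − 1024.749 = 0.671 kg m⁻³ over Δz = 85.6 − 64.6 = 21 m.
N² = (9.8/1025) × (0.671/21) = 3.0550 × 10⁻⁴ s⁻².
N = √(3.0550 × 10⁻⁴) = 0.017479 rad s⁻¹ ≈ 0.0175 rad s⁻¹.

0.0175 rad s⁻¹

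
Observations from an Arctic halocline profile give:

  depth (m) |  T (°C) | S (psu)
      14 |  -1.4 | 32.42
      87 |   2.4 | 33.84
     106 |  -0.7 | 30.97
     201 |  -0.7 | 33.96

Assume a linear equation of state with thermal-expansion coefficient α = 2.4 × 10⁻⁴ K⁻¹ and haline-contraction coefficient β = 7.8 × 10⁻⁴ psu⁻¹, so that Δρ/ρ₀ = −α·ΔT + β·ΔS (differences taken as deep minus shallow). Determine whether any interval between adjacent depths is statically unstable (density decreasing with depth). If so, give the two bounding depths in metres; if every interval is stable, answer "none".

Evaluate Δρ/ρ₀ = −αΔT + βΔS across each adjacent pair:
  14–87 m: −αΔT+βΔS = −(2.4 × 10⁻⁴)(+3.8)+(7.8 × 10⁻⁴)(+1.42) = 2.0 × 10⁻⁴ → stable
  87–106 m: −αΔT+βΔS = −(2.4 × 10⁻⁴)(-3.1)+(7.8 × 10⁻⁴)(-2.87) = -1.5 × 10⁻³ → UNSTABLE
  106–201 m: −αΔT+βΔS = −(2.4 × 10⁻⁴)(+0.0)+(7.8 × 10⁻⁴)(+2.99) = 2.3 × 10⁻³ → stable
The 87–106 m interval has Δρ < 0: lighter water underlies denser water.

87–106 m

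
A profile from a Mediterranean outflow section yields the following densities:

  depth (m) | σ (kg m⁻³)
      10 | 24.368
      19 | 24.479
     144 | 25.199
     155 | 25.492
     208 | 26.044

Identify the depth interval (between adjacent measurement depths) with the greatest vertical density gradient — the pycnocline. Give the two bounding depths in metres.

144–155 m

Compute the density gradient over each adjacent pair:
  10–19 m: Δρ/Δz = 0.111/9 = 0.012 kg m⁻⁴
  19–144 m: Δρ/Δz = 0.720/125 = 5.8 × 10⁻³ kg m⁻⁴
  144–155 m: Δρ/Δz = 0.293/11 = 0.027 kg m⁻⁴
  155–208 m: Δρ/Δz = 0.552/53 = 0.010 kg m⁻⁴
The largest gradient is in the 144–155 m interval — the pycnocline.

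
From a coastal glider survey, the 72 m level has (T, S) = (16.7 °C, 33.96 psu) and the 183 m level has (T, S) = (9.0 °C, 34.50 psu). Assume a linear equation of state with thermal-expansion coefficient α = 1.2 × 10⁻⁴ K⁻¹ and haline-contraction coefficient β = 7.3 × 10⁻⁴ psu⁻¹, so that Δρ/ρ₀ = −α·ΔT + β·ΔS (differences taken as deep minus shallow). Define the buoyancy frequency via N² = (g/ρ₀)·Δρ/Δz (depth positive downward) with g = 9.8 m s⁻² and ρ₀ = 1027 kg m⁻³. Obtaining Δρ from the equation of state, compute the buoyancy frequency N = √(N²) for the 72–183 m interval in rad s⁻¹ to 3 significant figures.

0.0108 rad s⁻¹

ΔT = -7.7 K, ΔS = +0.54 psu (deep − shallow).
Δρ/ρ₀ = −αΔT + βΔS = 9.24 × 10⁻⁴ + 3.942 × 10⁻⁴ = 1.3182 × 10⁻³, so Δρ ≈ 1.354 kg m⁻³.
N² = (g/ρ₀)·Δρ/Δz = g·(Δρ/ρ₀)/Δz = 9.8 × 1.3182 × 10⁻³ / 111 = 1.1638 × 10⁻⁴ s⁻².
N = √(1.1638 × 10⁻⁴) = 0.010788 rad s⁻¹ ≈ 0.0108 rad s⁻¹.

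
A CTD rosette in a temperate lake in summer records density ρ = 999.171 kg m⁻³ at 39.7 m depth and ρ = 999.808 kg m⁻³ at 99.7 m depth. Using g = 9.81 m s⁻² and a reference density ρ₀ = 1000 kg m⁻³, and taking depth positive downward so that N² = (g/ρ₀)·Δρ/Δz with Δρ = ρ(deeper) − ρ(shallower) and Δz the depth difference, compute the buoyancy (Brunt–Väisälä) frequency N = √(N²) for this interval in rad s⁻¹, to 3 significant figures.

Δρ = 999.808 − 999.171 = 0.637 kg m⁻³ over Δz = 99.7 − 39.7 = 60 m.
N² = (9.81/1000) × (0.637/60) = 1.0415 × 10⁻⁴ s⁻².
N = √(1.0415 × 10⁻⁴) = 0.010205 rad s⁻¹ ≈ 0.0102 rad s⁻¹.
Since Δρ > 0 the layer is stably stratified.

0.0102 rad s⁻¹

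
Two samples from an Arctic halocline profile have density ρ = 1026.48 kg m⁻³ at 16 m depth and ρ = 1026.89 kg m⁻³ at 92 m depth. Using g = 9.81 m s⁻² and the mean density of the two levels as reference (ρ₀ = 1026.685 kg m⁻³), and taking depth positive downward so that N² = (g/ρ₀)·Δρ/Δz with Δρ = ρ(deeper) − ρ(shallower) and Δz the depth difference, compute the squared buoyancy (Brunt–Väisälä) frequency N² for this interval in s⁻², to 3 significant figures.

Δρ = 1026.89 − 1026.48 = 0.41 kg m⁻³ over Δz = 92 − 16 = 76 m.
N² = (9.81/1026.685) × (0.41/76) = 5.1547 × 10⁻⁵ s⁻² ≈ 5.15 × 10⁻⁵ s⁻².

5.15 × 10⁻⁵ s⁻²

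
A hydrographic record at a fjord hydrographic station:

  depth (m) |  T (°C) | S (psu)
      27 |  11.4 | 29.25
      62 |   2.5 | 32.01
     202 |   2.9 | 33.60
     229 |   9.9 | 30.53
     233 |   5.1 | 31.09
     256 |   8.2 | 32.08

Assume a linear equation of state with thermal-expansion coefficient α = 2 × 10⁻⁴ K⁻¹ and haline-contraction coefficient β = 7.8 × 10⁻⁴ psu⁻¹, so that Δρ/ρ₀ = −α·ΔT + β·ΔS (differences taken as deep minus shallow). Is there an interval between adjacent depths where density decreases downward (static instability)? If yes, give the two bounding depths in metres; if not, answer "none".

Evaluate Δρ/ρ₀ = −αΔT + βΔS across each adjacent pair:
  27–62 m: −αΔT+βΔS = −(2 × 10⁻⁴)(-8.9)+(7.8 × 10⁻⁴)(+2.76) = 3.9 × 10⁻³ → stable
  62–202 m: −αΔT+βΔS = −(2 × 10⁻⁴)(+0.4)+(7.8 × 10⁻⁴)(+1.59) = 1.2 × 10⁻³ → stable
  202–229 m: −αΔT+βΔS = −(2 × 10⁻⁴)(+7.0)+(7.8 × 10⁻⁴)(-3.07) = -3.8 × 10⁻³ → UNSTABLE
  229–233 m: −αΔT+βΔS = −(2 × 10⁻⁴)(-4.8)+(7.8 × 10⁻⁴)(+0.56) = 1.4 × 10⁻³ → stable
  233–256 m: −αΔT+βΔS = −(2 × 10⁻⁴)(+3.1)+(7.8 × 10⁻⁴)(+0.99) = 1.5 × 10⁻⁴ → stable
The 202–229 m interval has Δρ < 0: lighter water underlies denser water.

202–229 m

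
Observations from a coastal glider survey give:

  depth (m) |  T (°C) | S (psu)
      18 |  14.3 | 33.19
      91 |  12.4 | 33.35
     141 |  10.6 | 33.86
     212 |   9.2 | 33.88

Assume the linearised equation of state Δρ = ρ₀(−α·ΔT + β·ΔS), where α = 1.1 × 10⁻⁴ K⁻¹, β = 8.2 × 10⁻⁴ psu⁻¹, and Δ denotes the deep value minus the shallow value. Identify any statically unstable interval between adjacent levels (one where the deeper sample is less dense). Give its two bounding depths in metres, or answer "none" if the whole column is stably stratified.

none

Evaluate Δρ/ρ₀ = −αΔT + βΔS across each adjacent pair:
  18–91 m: −αΔT+βΔS = −(1.1 × 10⁻⁴)(-1.9)+(8.2 × 10⁻⁴)(+0.16) = 3.4 × 10⁻⁴ → stable
  91–141 m: −αΔT+βΔS = −(1.1 × 10⁻⁴)(-1.8)+(8.2 × 10⁻⁴)(+0.51) = 6.2 × 10⁻⁴ → stable
  141–212 m: −αΔT+βΔS = −(1.1 × 10⁻⁴)(-1.4)+(8.2 × 10⁻⁴)(+0.02) = 1.7 × 10⁻⁴ → stable
Every interval has Δρ > 0: the column is stably stratified throughout.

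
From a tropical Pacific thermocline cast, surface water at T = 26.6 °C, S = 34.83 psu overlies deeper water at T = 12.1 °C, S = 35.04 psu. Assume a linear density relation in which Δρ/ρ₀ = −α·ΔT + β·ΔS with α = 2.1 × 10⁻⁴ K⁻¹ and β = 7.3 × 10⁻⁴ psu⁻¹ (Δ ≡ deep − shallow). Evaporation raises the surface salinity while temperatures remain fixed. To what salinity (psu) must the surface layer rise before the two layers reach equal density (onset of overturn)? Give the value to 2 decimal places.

Neutral buoyancy requires −α(T_deep − T_surf) + β(S_deep − S_surf′) = 0.
S_surf′ = S_deep − (α/β)·ΔT = 35.04 − (2.1 × 10⁻⁴/7.3 × 10⁻⁴)·(-14.5) = 39.2112 psu.
Increase required: 39.2112 − 34.83 = 4.3812 psu.

39.21 psu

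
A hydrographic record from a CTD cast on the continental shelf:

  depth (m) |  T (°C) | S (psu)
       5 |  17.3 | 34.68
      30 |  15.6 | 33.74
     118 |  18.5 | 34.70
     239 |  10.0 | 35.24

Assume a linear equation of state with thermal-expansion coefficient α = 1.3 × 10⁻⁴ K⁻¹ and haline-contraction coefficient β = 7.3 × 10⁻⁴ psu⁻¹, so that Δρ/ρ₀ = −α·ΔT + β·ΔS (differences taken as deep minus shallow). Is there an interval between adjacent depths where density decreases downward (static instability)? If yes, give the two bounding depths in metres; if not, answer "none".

Evaluate Δρ/ρ₀ = −αΔT + βΔS across each adjacent pair:
  5–30 m: −αΔT+βΔS = −(1.3 × 10⁻⁴)(-1.7)+(7.3 × 10⁻⁴)(-0.94) = -4.7 × 10⁻⁴ → UNSTABLE
  30–118 m: −αΔT+βΔS = −(1.3 × 10⁻⁴)(+2.9)+(7.3 × 10⁻⁴)(+0.96) = 3.2 × 10⁻⁴ → stable
  118–239 m: −αΔT+βΔS = −(1.3 × 10⁻⁴)(-8.5)+(7.3 × 10⁻⁴)(+0.54) = 1.5 × 10⁻³ → stable
The 5–30 m interval has Δρ < 0: lighter water underlies denser water.

5–30 m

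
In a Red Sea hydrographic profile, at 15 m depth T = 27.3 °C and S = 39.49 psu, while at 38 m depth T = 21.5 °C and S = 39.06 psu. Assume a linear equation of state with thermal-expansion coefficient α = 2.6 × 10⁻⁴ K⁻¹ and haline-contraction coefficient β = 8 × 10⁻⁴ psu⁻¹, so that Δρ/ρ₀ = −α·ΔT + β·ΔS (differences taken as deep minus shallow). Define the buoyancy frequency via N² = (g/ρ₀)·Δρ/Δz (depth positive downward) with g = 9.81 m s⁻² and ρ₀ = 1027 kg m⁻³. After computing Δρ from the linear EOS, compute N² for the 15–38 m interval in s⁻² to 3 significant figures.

ΔT = -5.8 K, ΔS = -0.43 psu (deep − shallow).
Δρ/ρ₀ = −αΔT + βΔS = 1.508 × 10⁻³ − 3.44 × 10⁻⁴ = 1.164 × 10⁻³, so Δρ ≈ 1.195 kg m⁻³.
N² = (g/ρ₀)·Δρ/Δz = g·(Δρ/ρ₀)/Δz = 9.81 × 1.164 × 10⁻³ / 23 = 4.9647 × 10⁻⁴ s⁻² ≈ 4.96 × 10⁻⁴ s⁻².

4.96 × 10⁻⁴ s⁻²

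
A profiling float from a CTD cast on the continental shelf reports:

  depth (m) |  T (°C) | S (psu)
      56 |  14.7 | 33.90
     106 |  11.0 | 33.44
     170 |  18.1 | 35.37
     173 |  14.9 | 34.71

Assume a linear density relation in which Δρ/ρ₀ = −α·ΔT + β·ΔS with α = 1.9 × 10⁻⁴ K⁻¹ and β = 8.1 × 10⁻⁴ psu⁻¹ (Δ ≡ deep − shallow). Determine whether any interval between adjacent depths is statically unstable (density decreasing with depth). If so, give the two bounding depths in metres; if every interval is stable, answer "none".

Evaluate Δρ/ρ₀ = −αΔT + βΔS across each adjacent pair:
  56–106 m: −αΔT+βΔS = −(1.9 × 10⁻⁴)(-3.7)+(8.1 × 10⁻⁴)(-0.46) = 3.3 × 10⁻⁴ → stable
  106–170 m: −αΔT+βΔS = −(1.9 × 10⁻⁴)(+7.1)+(8.1 × 10⁻⁴)(+1.93) = 2.1 × 10⁻⁴ → stable
  170–173 m: −αΔT+βΔS = −(1.9 × 10⁻⁴)(-3.2)+(8.1 × 10⁻⁴)(-0.66) = 7.3 × 10⁻⁵ → stable
Every interval has Δρ > 0: the column is stably stratified throughout.

none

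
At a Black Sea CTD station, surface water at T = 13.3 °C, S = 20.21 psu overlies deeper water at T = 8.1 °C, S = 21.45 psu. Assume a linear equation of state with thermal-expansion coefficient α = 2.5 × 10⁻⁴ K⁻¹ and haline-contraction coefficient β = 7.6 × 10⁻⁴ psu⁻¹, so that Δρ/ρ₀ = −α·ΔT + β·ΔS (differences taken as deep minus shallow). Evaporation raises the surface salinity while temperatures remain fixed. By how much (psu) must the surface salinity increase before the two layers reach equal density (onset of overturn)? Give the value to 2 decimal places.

Neutral buoyancy requires −α(T_deep − T_surf) + β(S_deep − S_surf′) = 0.
S_surf′ = S_deep − (α/β)·ΔT = 21.45 − (2.5 × 10⁻⁴/7.6 × 10⁻⁴)·(-5.2) = 23.1605 psu.
Increase required: 23.1605 − 20.21 = 2.9505 psu.

2.95 psu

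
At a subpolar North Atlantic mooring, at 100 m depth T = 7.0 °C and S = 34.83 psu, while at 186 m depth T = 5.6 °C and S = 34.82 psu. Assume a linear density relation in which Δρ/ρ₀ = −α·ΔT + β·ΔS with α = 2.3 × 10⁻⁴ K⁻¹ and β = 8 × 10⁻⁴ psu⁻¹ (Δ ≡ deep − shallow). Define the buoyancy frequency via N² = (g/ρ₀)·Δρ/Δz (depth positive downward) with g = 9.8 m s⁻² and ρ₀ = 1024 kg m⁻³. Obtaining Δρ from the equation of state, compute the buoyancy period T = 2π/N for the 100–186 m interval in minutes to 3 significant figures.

ΔT = -1.4 K, ΔS = -0.01 psu (deep − shallow).
Δρ/ρ₀ = −αΔT + βΔS = 3.22 × 10⁻⁴ − 8.00 × 10⁻⁶ = 3.14 × 10⁻⁴, so Δρ ≈ 0.3215 kg m⁻³.
N² = (g/ρ₀)·Δρ/Δz = g·(Δρ/ρ₀)/Δz = 9.8 × 3.14 × 10⁻⁴ / 86 = 3.5781 × 10⁻⁵ s⁻².
N = √(3.5781 × 10⁻⁵) = 5.9817 × 10⁻³ rad s⁻¹ → T = 2π/N = 1.0504 × 10³ s = 17.507 min ≈ 17.5 min.

17.5 min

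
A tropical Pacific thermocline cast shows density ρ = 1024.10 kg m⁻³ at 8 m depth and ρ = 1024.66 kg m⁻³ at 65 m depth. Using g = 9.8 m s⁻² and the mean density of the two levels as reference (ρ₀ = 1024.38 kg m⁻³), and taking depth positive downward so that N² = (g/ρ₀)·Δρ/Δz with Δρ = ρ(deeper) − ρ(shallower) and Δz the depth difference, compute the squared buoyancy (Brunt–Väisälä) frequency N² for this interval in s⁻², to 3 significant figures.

9.40 × 10⁻⁵ s⁻²

Δρ = 1024.66 − 1024.10 = 0.56 kg m⁻³ over Δz = 65 − 8 = 57 m.
N² = (9.8/1024.38) × (0.56/57) = 9.3989 × 10⁻⁵ s⁻² ≈ 9.40 × 10⁻⁵ s⁻².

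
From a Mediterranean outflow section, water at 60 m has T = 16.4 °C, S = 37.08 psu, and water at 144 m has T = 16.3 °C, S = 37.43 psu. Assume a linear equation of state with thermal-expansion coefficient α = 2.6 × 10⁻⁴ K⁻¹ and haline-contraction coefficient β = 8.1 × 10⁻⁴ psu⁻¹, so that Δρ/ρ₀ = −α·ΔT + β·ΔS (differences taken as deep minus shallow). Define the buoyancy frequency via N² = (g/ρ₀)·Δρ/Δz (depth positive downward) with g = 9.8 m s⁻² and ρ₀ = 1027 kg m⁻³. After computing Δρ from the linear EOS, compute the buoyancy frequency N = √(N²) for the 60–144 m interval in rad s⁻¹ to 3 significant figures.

6.01 × 10⁻³ rad s⁻¹

ΔT = -0.1 K, ΔS = +0.35 psu (deep − shallow).
Δρ/ρ₀ = −αΔT + βΔS = 2.60 × 10⁻⁵ + 2.835 × 10⁻⁴ = 3.095 × 10⁻⁴, so Δρ ≈ 0.3179 kg m⁻³.
N² = (g/ρ₀)·Δρ/Δz = g·(Δρ/ρ₀)/Δz = 9.8 × 3.095 × 10⁻⁴ / 84 = 3.6108 × 10⁻⁵ s⁻².
N = √(3.6108 × 10⁻⁵) = 6.0090 × 10⁻³ rad s⁻¹ ≈ 6.01 × 10⁻³ rad s⁻¹.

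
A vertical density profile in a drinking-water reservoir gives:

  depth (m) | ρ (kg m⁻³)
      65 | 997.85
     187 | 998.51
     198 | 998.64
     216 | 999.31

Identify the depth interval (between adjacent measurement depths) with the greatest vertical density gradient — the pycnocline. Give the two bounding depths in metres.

198–216 m

Compute the density gradient over each adjacent pair:
  65–187 m: Δρ/Δz = 0.66/122 = 5.4 × 10⁻³ kg m⁻⁴
  187–198 m: Δρ/Δz = 0.13/11 = 0.012 kg m⁻⁴
  198–216 m: Δρ/Δz = 0.67/18 = 0.037 kg m⁻⁴
The largest gradient is in the 198–216 m interval — the pycnocline.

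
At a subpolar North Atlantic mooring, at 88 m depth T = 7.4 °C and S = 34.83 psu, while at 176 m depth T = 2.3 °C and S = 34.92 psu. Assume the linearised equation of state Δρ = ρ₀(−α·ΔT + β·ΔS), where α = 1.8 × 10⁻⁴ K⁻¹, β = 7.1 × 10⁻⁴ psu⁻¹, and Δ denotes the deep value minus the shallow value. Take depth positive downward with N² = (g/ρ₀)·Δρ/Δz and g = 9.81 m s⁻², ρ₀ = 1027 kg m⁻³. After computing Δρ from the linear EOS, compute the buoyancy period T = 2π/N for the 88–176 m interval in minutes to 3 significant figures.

10.0 min

ΔT = -5.1 K, ΔS = +0.09 psu (deep − shallow).
Δρ/ρ₀ = −αΔT + βΔS = 9.18 × 10⁻⁴ + 6.39 × 10⁻⁵ = 9.819 × 10⁻⁴, so Δρ ≈ 1.008 kg m⁻³.
N² = (g/ρ₀)·Δρ/Δz = g·(Δρ/ρ₀)/Δz = 9.81 × 9.819 × 10⁻⁴ / 88 = 1.0946 × 10⁻⁴ s⁻².
N = √(1.0946 × 10⁻⁴) = 0.010462 rad s⁻¹ → T = 2π/N = 600.57 s = 10.010 min ≈ 10.0 min.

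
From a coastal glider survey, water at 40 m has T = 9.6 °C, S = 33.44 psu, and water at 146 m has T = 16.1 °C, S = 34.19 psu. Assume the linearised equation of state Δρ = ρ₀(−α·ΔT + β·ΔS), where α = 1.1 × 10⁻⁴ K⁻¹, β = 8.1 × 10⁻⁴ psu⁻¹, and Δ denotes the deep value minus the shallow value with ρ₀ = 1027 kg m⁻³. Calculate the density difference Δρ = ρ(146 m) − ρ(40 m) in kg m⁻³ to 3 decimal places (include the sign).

ΔT = +6.5 K, ΔS = +0.75 psu (deep − shallow).
Δρ/ρ₀ = −(1.1 × 10⁻⁴)(+6.5) + (8.1 × 10⁻⁴)(+0.75) = -1.075 × 10⁻⁴.
Δρ = 1027 × (-1.075 × 10⁻⁴) = -0.110 kg m⁻³.
Negative Δρ: lighter below, statically unstable.

-0.110 kg m⁻³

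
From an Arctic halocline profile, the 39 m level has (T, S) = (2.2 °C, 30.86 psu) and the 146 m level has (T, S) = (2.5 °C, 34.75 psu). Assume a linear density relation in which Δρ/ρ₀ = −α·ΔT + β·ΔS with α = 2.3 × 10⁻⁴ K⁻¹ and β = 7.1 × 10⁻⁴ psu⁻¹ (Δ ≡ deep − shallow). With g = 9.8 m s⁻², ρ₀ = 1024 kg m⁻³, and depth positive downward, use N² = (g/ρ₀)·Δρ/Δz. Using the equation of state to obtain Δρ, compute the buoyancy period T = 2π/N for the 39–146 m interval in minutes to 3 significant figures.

ΔT = +0.3 K, ΔS = +3.89 psu (deep − shallow).
Δρ/ρ₀ = −αΔT + βΔS = -6.90 × 10⁻⁵ + 2.7619 × 10⁻³ = 2.6929 × 10⁻³, so Δρ ≈ 2.758 kg m⁻³.
N² = (g/ρ₀)·Δρ/Δz = g·(Δρ/ρ₀)/Δz = 9.8 × 2.6929 × 10⁻³ / 107 = 2.4664 × 10⁻⁴ s⁻².
N = √(2.4664 × 10⁻⁴) = 0.015705 rad s⁻¹ → T = 2π/N = 400.08 s = 6.6680 min ≈ 6.67 min.

6.67 min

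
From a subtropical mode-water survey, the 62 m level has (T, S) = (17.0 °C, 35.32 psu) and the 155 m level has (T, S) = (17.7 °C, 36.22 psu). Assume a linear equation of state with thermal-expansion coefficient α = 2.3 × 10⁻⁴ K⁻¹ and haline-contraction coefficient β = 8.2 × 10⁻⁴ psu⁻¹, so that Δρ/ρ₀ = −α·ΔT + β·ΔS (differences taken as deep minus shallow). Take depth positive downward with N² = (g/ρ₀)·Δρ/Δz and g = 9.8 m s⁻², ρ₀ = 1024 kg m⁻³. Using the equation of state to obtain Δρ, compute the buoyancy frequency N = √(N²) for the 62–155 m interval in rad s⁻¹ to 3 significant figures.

ΔT = +0.7 K, ΔS = +0.90 psu (deep − shallow).
Δρ/ρ₀ = −αΔT + βΔS = -1.61 × 10⁻⁴ + 7.38 × 10⁻⁴ = 5.77 × 10⁻⁴, so Δρ ≈ 0.5908 kg m⁻³.
N² = (g/ρ₀)·Δρ/Δz = g·(Δρ/ρ₀)/Δz = 9.8 × 5.77 × 10⁻⁴ / 93 = 6.0802 × 10⁻⁵ s⁻².
N = √(6.0802 × 10⁻⁵) = 7.7976 × 10⁻³ rad s⁻¹ ≈ 7.80 × 10⁻³ rad s⁻¹.

7.80 × 10⁻³ rad s⁻¹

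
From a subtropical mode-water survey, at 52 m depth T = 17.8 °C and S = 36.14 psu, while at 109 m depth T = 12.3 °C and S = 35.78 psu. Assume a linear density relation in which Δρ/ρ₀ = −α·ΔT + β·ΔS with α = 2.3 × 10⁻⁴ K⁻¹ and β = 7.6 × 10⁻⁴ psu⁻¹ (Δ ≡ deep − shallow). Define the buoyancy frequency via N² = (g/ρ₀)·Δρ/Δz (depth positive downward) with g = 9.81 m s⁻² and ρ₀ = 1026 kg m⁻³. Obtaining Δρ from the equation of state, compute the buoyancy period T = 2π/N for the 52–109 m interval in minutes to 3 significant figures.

8.02 min

ΔT = -5.5 K, ΔS = -0.36 psu (deep − shallow).
Δρ/ρ₀ = −αΔT + βΔS = 1.265 × 10⁻³ − 2.736 × 10⁻⁴ = 9.914 × 10⁻⁴, so Δρ ≈ 1.017 kg m⁻³.
N² = (g/ρ₀)·Δρ/Δz = g·(Δρ/ρ₀)/Δz = 9.81 × 9.914 × 10⁻⁴ / 57 = 1.7063 × 10⁻⁴ s⁻².
N = √(1.7063 × 10⁻⁴) = 0.013063 rad s⁻¹ → T = 2π/N = 480.99 s = 8.0165 min ≈ 8.02 min.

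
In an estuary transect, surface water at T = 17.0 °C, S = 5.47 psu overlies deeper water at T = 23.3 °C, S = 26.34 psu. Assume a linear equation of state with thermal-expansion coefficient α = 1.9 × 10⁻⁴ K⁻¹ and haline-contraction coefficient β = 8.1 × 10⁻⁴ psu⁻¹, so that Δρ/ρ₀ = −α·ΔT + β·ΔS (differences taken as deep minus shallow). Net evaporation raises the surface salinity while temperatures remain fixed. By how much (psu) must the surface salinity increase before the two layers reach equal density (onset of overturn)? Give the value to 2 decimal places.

19.39 psu

Neutral buoyancy requires −α(T_deep − T_surf) + β(S_deep − S_surf′) = 0.
S_surf′ = S_deep − (α/β)·ΔT = 26.34 − (1.9 × 10⁻⁴/8.1 × 10⁻⁴)·(+6.3) = 24.8622 psu.
Increase required: 24.8622 − 5.47 = 19.3922 psu.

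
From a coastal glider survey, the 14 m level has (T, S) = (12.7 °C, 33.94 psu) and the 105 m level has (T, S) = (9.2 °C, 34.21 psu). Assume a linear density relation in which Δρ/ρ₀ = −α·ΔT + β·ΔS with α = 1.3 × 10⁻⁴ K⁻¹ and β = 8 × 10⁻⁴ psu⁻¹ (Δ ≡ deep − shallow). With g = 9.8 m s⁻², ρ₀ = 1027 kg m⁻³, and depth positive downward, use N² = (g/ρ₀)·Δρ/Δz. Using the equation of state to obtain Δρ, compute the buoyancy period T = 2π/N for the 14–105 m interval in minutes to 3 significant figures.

ΔT = -3.5 K, ΔS = +0.27 psu (deep − shallow).
Δρ/ρ₀ = −αΔT + βΔS = 4.55 × 10⁻⁴ + 2.16 × 10⁻⁴ = 6.71 × 10⁻⁴, so Δρ ≈ 0.6891 kg m⁻³.
N² = (g/ρ₀)·Δρ/Δz = g·(Δρ/ρ₀)/Δz = 9.8 × 6.71 × 10⁻⁴ / 91 = 7.2262 × 10⁻⁵ s⁻².
N = √(7.2262 × 10⁻⁵) = 8.5007 × 10⁻³ rad s⁻¹ → T = 2π/N = 739.14 s = 12.319 min ≈ 12.3 min.

12.3 min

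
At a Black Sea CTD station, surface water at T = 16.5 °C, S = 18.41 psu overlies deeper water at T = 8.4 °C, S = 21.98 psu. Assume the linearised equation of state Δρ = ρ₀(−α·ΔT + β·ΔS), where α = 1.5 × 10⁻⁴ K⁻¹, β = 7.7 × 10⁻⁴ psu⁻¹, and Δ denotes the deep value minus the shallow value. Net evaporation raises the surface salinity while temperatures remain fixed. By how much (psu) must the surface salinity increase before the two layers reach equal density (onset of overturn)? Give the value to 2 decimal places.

Neutral buoyancy requires −α(T_deep − T_surf) + β(S_deep − S_surf′) = 0.
S_surf′ = S_deep − (α/β)·ΔT = 21.98 − (1.5 × 10⁻⁴/7.7 × 10⁻⁴)·(-8.1) = 23.5579 psu.
Increase required: 23.5579 − 18.41 = 5.1479 psu.

5.15 psu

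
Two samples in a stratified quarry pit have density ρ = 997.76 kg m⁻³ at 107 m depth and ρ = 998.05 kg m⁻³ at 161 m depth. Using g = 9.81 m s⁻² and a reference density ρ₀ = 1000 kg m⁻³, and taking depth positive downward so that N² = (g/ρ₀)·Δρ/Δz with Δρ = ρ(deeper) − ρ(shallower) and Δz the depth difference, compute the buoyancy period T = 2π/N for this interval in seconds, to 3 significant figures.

Δρ = 998.05 − 997.76 = 0.29 kg m⁻³ over Δz = 161 − 107 = 54 m.
N² = (9.81/1000) × (0.29/54) = 5.2683 × 10⁻⁵ s⁻².
N = √(5.2683 × 10⁻⁵) = 7.2583 × 10⁻³ rad s⁻¹, so T = 2π/N = 865.66 s ≈ 866 s.

866 s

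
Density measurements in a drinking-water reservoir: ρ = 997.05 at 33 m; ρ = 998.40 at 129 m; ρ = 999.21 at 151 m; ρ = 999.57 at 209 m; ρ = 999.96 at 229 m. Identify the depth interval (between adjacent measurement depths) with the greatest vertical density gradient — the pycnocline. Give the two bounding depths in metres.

129–151 m

Compute the density gradient over each adjacent pair:
  33–129 m: Δρ/Δz = 1.35/96 = 0.014 kg m⁻⁴
  129–151 m: Δρ/Δz = 0.81/22 = 0.037 kg m⁻⁴
  151–209 m: Δρ/Δz = 0.36/58 = 6.2 × 10⁻³ kg m⁻⁴
  209–229 m: Δρ/Δz = 0.39/20 = 0.019 kg m⁻⁴
The largest gradient is in the 129–151 m interval — the pycnocline.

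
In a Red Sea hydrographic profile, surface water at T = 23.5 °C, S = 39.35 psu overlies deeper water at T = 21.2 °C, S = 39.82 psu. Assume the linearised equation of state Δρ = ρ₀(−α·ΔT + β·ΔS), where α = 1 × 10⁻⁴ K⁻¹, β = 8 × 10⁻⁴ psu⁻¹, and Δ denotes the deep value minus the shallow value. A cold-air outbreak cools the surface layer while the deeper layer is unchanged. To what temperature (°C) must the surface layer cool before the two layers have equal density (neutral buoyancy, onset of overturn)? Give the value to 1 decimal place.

17.4 °C

Neutral buoyancy requires Δρ = 0, i.e. −α(T_deep − T_surf′) + β(S_deep − S_surf) = 0.
T_surf′ = T_deep − (β/α)·ΔS = 21.2 − (8 × 10⁻⁴/1 × 10⁻⁴)·(+0.47) = 17.440 °C.
Cooling required: 23.5 − (17.440) = 6.060 °C.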